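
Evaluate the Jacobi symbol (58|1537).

Pull out 2: since 1537 ≡ 1 (mod 8), (2/1537) = +1.
Reciprocity: 29 ≡ 1 and 1537 ≡ 1 (mod 4), so (29/1537) = +(1537/29).
Reduce top mod 29: now compute (0/29).
Top reduces to 0: gcd > 1, so the symbol is 0.

0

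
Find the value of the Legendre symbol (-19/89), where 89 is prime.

-1

Euler's criterion: (-19/89) ≡ 70^44 (mod 89).
70^2 ≡ 5 (mod 89)
70^4 ≡ 25 (mod 89)
70^8 ≡ 2 (mod 89)
70^16 ≡ 4 (mod 89)
70^32 ≡ 16 (mod 89)
70^44 = 70^(32+8+4) ≡ 88 (mod 89).
Result is 88 ≡ −1, so (-19/89) = −1.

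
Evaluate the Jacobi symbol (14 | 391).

1

Pull out 2: since 391 ≡ 7 (mod 8), (2/391) = +1.
Reciprocity: 7 ≡ 3 and 391 ≡ 3 (mod 4), so (7/391) = −(391/7).
Reduce top mod 7: now compute (6/7).
Pull out 2: since 7 ≡ 7 (mod 8), (2/7) = +1.
Reciprocity: 3 ≡ 3 and 7 ≡ 3 (mod 4), so (3/7) = −(7/3).
Reduce top mod 3: now compute (1/3).
Reached (1/3) = 1. Collecting the sign flips along the way, the symbol is +1.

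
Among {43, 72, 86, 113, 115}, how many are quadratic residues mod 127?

(43/127) = -1 → non-residue.
(72/127) = +1 → QR.
(86/127) = -1 → non-residue.
(113/127) = +1 → QR.
(115/127) = +1 → QR.
Total quadratic residues among the 5: 3.

3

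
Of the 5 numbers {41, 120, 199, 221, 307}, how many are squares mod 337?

1

(41/337) = +1 → QR.
(120/337) = -1 → non-residue.
(199/337) = -1 → non-residue.
(221/337) = -1 → non-residue.
(307/337) = -1 → non-residue.
Total quadratic residues among the 5: 1.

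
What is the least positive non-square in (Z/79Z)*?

3

(2/79) = +1, so 2 is a residue.
(3/79) = −1, so 3 is the smallest positive non-residue mod 79.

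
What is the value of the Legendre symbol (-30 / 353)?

Euler's criterion: (-30/353) ≡ 323^176 (mod 353).
323^2 ≡ 194 (mod 353)
323^4 ≡ 218 (mod 353)
323^8 ≡ 222 (mod 353)
323^16 ≡ 217 (mod 353)
323^32 ≡ 140 (mod 353)
323^64 ≡ 185 (mod 353)
323^128 ≡ 337 (mod 353)
323^176 = 323^(128+32+16) ≡ 1 (mod 353).
Result is 1, so (-30/353) = 1.

1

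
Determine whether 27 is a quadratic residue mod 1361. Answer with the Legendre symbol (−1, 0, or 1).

-1

Reciprocity: 27 ≡ 3 and 1361 ≡ 1 (mod 4), so (27/1361) = +(1361/27).
Reduce top mod 27: now compute (11/27).
Reciprocity: 11 ≡ 3 and 27 ≡ 3 (mod 4), so (11/27) = −(27/11).
Reduce top mod 11: now compute (5/11).
Reciprocity: 5 ≡ 1 and 11 ≡ 3 (mod 4), so (5/11) = +(11/5).
Reduce top mod 5: now compute (1/5).
Reached (1/5) = 1. Collecting the sign flips along the way, the symbol is -1.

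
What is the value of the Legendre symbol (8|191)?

1

Pull out 2^3: since 191 ≡ 7 (mod 8), (2/191) = +1, so (2/191)^3 = +1.
Reached (1/191) = 1. Collecting the sign flips along the way, the symbol is +1.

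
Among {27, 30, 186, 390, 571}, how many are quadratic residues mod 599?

4

(27/599) = +1 → QR.
(30/599) = +1 → QR.
(186/599) = -1 → non-residue.
(390/599) = +1 → QR.
(571/599) = +1 → QR.
Total quadratic residues among the 5: 4.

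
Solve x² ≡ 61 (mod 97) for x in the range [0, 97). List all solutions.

97 ≡ 1 (mod 4), so we find a root by search.
Trying successive values, 35² = 1225 ≡ 61 (mod 97). The other root is 97 − 35 = 62.

35, 62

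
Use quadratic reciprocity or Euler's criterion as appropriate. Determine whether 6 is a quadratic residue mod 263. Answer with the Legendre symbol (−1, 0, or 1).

1

Pull out 2: since 263 ≡ 7 (mod 8), (2/263) = +1.
Reciprocity: 3 ≡ 3 and 263 ≡ 3 (mod 4), so (3/263) = −(263/3).
Reduce top mod 3: now compute (2/3).
Pull out 2: since 3 ≡ 3 (mod 8), (2/3) = -1.
Reached (1/3) = 1. Collecting the sign flips along the way, the symbol is +1.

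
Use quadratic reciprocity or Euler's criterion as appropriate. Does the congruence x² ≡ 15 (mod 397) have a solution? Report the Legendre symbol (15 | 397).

Reciprocity: 15 ≡ 3 and 397 ≡ 1 (mod 4), so (15/397) = +(397/15).
Reduce top mod 15: now compute (7/15).
Reciprocity: 7 ≡ 3 and 15 ≡ 3 (mod 4), so (7/15) = −(15/7).
Reduce top mod 7: now compute (1/7).
Reached (1/7) = 1. Collecting the sign flips along the way, the symbol is -1.

-1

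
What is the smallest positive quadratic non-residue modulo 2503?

3

(2/2503) = +1, so 2 is a residue.
(3/2503) = −1, so 3 is the smallest positive non-residue mod 2503.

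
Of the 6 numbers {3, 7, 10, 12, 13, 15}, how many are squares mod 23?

3

(3/23) = +1 → QR.
(7/23) = -1 → non-residue.
(10/23) = -1 → non-residue.
(12/23) = +1 → QR.
(13/23) = +1 → QR.
(15/23) = -1 → non-residue.
Total quadratic residues among the 6: 3.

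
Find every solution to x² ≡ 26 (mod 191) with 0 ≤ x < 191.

Since 191 ≡ 3 (mod 4), a square root of 26 is 26^((191+1)/4) = 26^48 mod 191.
Repeated squaring: 26^2≡103, 26^4≡104, 26^8≡120, 26^16≡75, 26^32≡86 (mod 191).
26^48 = 26^(32+16) ≡ 147 (mod 191).
Check: 147² = 21609 ≡ 26 (mod 191). The two roots are 44 and 147.

44, 147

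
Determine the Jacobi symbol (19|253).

Reciprocity: 19 ≡ 3 and 253 ≡ 1 (mod 4), so (19/253) = +(253/19).
Reduce top mod 19: now compute (6/19).
Pull out 2: since 19 ≡ 3 (mod 8), (2/19) = -1.
Reciprocity: 3 ≡ 3 and 19 ≡ 3 (mod 4), so (3/19) = −(19/3).
Reduce top mod 3: now compute (1/3).
Reached (1/3) = 1. Collecting the sign flips along the way, the symbol is +1.

1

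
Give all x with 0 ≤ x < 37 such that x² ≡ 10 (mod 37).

37 ≡ 1 (mod 4), so we find a root by search.
Trying successive values, 11² = 121 ≡ 10 (mod 37). The other root is 37 − 11 = 26.

11, 26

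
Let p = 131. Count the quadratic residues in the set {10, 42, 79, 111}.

(10/131) = -1 → non-residue.
(42/131) = -1 → non-residue.
(79/131) = -1 → non-residue.
(111/131) = -1 → non-residue.
Total quadratic residues among the 4: 0.

0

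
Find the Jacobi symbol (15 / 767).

-1

Reciprocity: 15 ≡ 3 and 767 ≡ 3 (mod 4), so (15/767) = −(767/15).
Reduce top mod 15: now compute (2/15).
Pull out 2: since 15 ≡ 7 (mod 8), (2/15) = +1.
Reached (1/15) = 1. Collecting the sign flips along the way, the symbol is -1.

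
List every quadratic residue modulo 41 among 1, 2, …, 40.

Square k = 1,…,20 (k and 41−k give the same square):
1²=1, 2²=4, 3²=9, 4²=16, 5²=25, 6²=36, 7²≡8, 8²≡23, 9²≡40, 10²≡18, 11²≡39, 12²≡21, 13²≡5, 14²≡32, 15²≡20, 16²≡10, 17²≡2, 18²≡37, 19²≡33, 20²≡31 (mod 41).
So the quadratic residues mod 41 are {1, 2, 4, 5, 8, 9, 10, 16, 18, 20, 21, 23, 25, 31, 32, 33, 36, 37, 39, 40}.

1, 2, 4, 5, 8, 9, 10, 16, 18, 20, 21, 23, 25, 31, 32, 33, 36, 37, 39, 40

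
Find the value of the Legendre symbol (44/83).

Pull out 2^2: since 83 ≡ 3 (mod 8), (2/83) = -1, so (2/83)^2 = +1.
Reciprocity: 11 ≡ 3 and 83 ≡ 3 (mod 4), so (11/83) = −(83/11).
Reduce top mod 11: now compute (6/11).
Pull out 2: since 11 ≡ 3 (mod 8), (2/11) = -1.
Reciprocity: 3 ≡ 3 and 11 ≡ 3 (mod 4), so (3/11) = −(11/3).
Reduce top mod 3: now compute (2/3).
Pull out 2: since 3 ≡ 3 (mod 8), (2/3) = -1.
Reached (1/3) = 1. Collecting the sign flips along the way, the symbol is +1.

1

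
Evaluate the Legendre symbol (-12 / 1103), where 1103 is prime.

First reduce: -12 ≡ 1091 (mod 1103).
Reciprocity: 1091 ≡ 3 and 1103 ≡ 3 (mod 4), so (1091/1103) = −(1103/1091).
Reduce top mod 1091: now compute (12/1091).
Pull out 2^2: since 1091 ≡ 3 (mod 8), (2/1091) = -1, so (2/1091)^2 = +1.
Reciprocity: 3 ≡ 3 and 1091 ≡ 3 (mod 4), so (3/1091) = −(1091/3).
Reduce top mod 3: now compute (2/3).
Pull out 2: since 3 ≡ 3 (mod 8), (2/3) = -1.
Reached (1/3) = 1. Collecting the sign flips along the way, the symbol is -1.

-1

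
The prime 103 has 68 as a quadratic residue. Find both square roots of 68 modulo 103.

45, 58

Since 103 ≡ 3 (mod 4), a square root of 68 is 68^((103+1)/4) = 68^26 mod 103.
Repeated squaring: 68^2≡92, 68^4≡18, 68^8≡15, 68^16≡19 (mod 103).
68^26 = 68^(16+8+2) ≡ 58 (mod 103).
Check: 58² = 3364 ≡ 68 (mod 103). The two roots are 45 and 58.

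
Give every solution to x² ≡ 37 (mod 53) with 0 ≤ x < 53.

53 ≡ 1 (mod 4), so we find a root by search.
Trying successive values, 14² = 196 ≡ 37 (mod 53). The other root is 53 − 14 = 39.

14, 39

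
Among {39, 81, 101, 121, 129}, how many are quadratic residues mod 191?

4

(39/191) = +1 → QR.
(81/191) = +1 → QR.
(101/191) = -1 → non-residue.
(121/191) = +1 → QR.
(129/191) = +1 → QR.
Total quadratic residues among the 5: 4.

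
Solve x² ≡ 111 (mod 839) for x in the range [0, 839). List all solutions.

159, 680

Since 839 ≡ 3 (mod 4), a square root of 111 is 111^((839+1)/4) = 111^210 mod 839.
Repeated squaring: 111^2≡575, 111^4≡59, 111^8≡125, 111^16≡523, 111^32≡15, 111^64≡225, 111^128≡285 (mod 839).
111^210 = 111^(128+64+16+2) ≡ 159 (mod 839).
Check: 159² = 25281 ≡ 111 (mod 839). The two roots are 159 and 680.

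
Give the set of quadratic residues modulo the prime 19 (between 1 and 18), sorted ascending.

1, 4, 5, 6, 7, 9, 11, 16, 17

Square k = 1,…,9 (k and 19−k give the same square):
1²=1, 2²=4, 3²=9, 4²=16, 5²≡6, 6²≡17, 7²≡11, 8²≡7, 9²≡5 (mod 19).
So the quadratic residues mod 19 are {1, 4, 5, 6, 7, 9, 11, 16, 17}.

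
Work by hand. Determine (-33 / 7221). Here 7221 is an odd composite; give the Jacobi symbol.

0

First reduce: -33 ≡ 7188 (mod 7221).
Pull out 2^2: since 7221 ≡ 5 (mod 8), (2/7221) = -1, so (2/7221)^2 = +1.
Reciprocity: 1797 ≡ 1 and 7221 ≡ 1 (mod 4), so (1797/7221) = +(7221/1797).
Reduce top mod 1797: now compute (33/1797).
Reciprocity: 33 ≡ 1 and 1797 ≡ 1 (mod 4), so (33/1797) = +(1797/33).
Reduce top mod 33: now compute (15/33).
Reciprocity: 15 ≡ 3 and 33 ≡ 1 (mod 4), so (15/33) = +(33/15).
Reduce top mod 15: now compute (3/15).
Reciprocity: 3 ≡ 3 and 15 ≡ 3 (mod 4), so (3/15) = −(15/3).
Reduce top mod 3: now compute (0/3).
Top reduces to 0: gcd > 1, so the symbol is 0.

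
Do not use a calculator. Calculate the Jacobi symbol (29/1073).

Reciprocity: 29 ≡ 1 and 1073 ≡ 1 (mod 4), so (29/1073) = +(1073/29).
Reduce top mod 29: now compute (0/29).
Top reduces to 0: gcd > 1, so the symbol is 0.

0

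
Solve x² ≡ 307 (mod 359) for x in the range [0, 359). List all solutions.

Since 359 ≡ 3 (mod 4), a square root of 307 is 307^((359+1)/4) = 307^90 mod 359.
Repeated squaring: 307^2≡191, 307^4≡222, 307^8≡101, 307^16≡149, 307^32≡302, 307^64≡18 (mod 359).
307^90 = 307^(64+16+8+2) ≡ 100 (mod 359).
Check: 100² = 10000 ≡ 307 (mod 359). The two roots are 100 and 259.

100, 259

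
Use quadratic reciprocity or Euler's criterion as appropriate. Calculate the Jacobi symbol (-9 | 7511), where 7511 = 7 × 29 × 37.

-1

First reduce: -9 ≡ 7502 (mod 7511).
Pull out 2: since 7511 ≡ 7 (mod 8), (2/7511) = +1.
Reciprocity: 3751 ≡ 3 and 7511 ≡ 3 (mod 4), so (3751/7511) = −(7511/3751).
Reduce top mod 3751: now compute (9/3751).
Reciprocity: 9 ≡ 1 and 3751 ≡ 3 (mod 4), so (9/3751) = +(3751/9).
Reduce top mod 9: now compute (7/9).
Reciprocity: 7 ≡ 3 and 9 ≡ 1 (mod 4), so (7/9) = +(9/7).
Reduce top mod 7: now compute (2/7).
Pull out 2: since 7 ≡ 7 (mod 8), (2/7) = +1.
Reached (1/7) = 1. Collecting the sign flips along the way, the symbol is -1.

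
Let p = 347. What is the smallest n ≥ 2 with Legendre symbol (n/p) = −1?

(2/347) = −1, so 2 is the smallest positive non-residue mod 347.

2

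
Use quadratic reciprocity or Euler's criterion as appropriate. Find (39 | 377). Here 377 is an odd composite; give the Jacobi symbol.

0

Reciprocity: 39 ≡ 3 and 377 ≡ 1 (mod 4), so (39/377) = +(377/39).
Reduce top mod 39: now compute (26/39).
Pull out 2: since 39 ≡ 7 (mod 8), (2/39) = +1.
Reciprocity: 13 ≡ 1 and 39 ≡ 3 (mod 4), so (13/39) = +(39/13).
Reduce top mod 13: now compute (0/13).
Top reduces to 0: gcd > 1, so the symbol is 0.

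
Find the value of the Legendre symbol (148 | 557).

Pull out 2^2: since 557 ≡ 5 (mod 8), (2/557) = -1, so (2/557)^2 = +1.
Reciprocity: 37 ≡ 1 and 557 ≡ 1 (mod 4), so (37/557) = +(557/37).
Reduce top mod 37: now compute (2/37).
Pull out 2: since 37 ≡ 5 (mod 8), (2/37) = -1.
Reached (1/37) = 1. Collecting the sign flips along the way, the symbol is -1.

-1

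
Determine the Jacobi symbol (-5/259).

-1

First reduce: -5 ≡ 254 (mod 259).
Pull out 2: since 259 ≡ 3 (mod 8), (2/259) = -1.
Reciprocity: 127 ≡ 3 and 259 ≡ 3 (mod 4), so (127/259) = −(259/127).
Reduce top mod 127: now compute (5/127).
Reciprocity: 5 ≡ 1 and 127 ≡ 3 (mod 4), so (5/127) = +(127/5).
Reduce top mod 5: now compute (2/5).
Pull out 2: since 5 ≡ 5 (mod 8), (2/5) = -1.
Reached (1/5) = 1. Collecting the sign flips along the way, the symbol is -1.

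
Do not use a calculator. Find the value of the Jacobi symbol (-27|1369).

1

First reduce: -27 ≡ 1342 (mod 1369).
Pull out 2: since 1369 ≡ 1 (mod 8), (2/1369) = +1.
Reciprocity: 671 ≡ 3 and 1369 ≡ 1 (mod 4), so (671/1369) = +(1369/671).
Reduce top mod 671: now compute (27/671).
Reciprocity: 27 ≡ 3 and 671 ≡ 3 (mod 4), so (27/671) = −(671/27).
Reduce top mod 27: now compute (23/27).
Reciprocity: 23 ≡ 3 and 27 ≡ 3 (mod 4), so (23/27) = −(27/23).
Reduce top mod 23: now compute (4/23).
Pull out 2^2: since 23 ≡ 7 (mod 8), (2/23) = +1, so (2/23)^2 = +1.
Reached (1/23) = 1. Collecting the sign flips along the way, the symbol is +1.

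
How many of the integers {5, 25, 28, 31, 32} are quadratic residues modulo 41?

(5/41) = +1 → QR.
(25/41) = +1 → QR.
(28/41) = -1 → non-residue.
(31/41) = +1 → QR.
(32/41) = +1 → QR.
Total quadratic residues among the 5: 4.

4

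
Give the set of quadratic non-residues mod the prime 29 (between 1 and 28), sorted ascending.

Square k = 1,…,14 (k and 29−k give the same square):
1²=1, 2²=4, 3²=9, 4²=16, 5²=25, 6²≡7, 7²≡20, 8²≡6, 9²≡23, 10²≡13, 11²≡5, 12²≡28, 13²≡24, 14²≡22 (mod 29).
The residues are {1, 4, 5, 6, 7, 9, 13, 16, 20, 22, 23, 24, 25, 28}; the non-residues are the remaining 14 nonzero classes.

2, 3, 8, 10, 11, 12, 14, 15, 17, 18, 19, 21, 26, 27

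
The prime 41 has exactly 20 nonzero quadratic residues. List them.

Square k = 1,…,20 (k and 41−k give the same square):
1²=1, 2²=4, 3²=9, 4²=16, 5²=25, 6²=36, 7²≡8, 8²≡23, 9²≡40, 10²≡18, 11²≡39, 12²≡21, 13²≡5, 14²≡32, 15²≡20, 16²≡10, 17²≡2, 18²≡37, 19²≡33, 20²≡31 (mod 41).
So the quadratic residues mod 41 are {1, 2, 4, 5, 8, 9, 10, 16, 18, 20, 21, 23, 25, 31, 32, 33, 36, 37, 39, 40}.

1, 2, 4, 5, 8, 9, 10, 16, 18, 20, 21, 23, 25, 31, 32, 33, 36, 37, 39, 40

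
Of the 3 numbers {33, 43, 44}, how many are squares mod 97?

3

(33/97) = +1 → QR.
(43/97) = +1 → QR.
(44/97) = +1 → QR.
Total quadratic residues among the 3: 3.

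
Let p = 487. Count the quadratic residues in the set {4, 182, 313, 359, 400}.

4

(4/487) = +1 → QR.
(182/487) = +1 → QR.
(313/487) = +1 → QR.
(359/487) = -1 → non-residue.
(400/487) = +1 → QR.
Total quadratic residues among the 5: 4.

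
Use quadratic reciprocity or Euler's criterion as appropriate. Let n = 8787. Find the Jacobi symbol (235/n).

Reciprocity: 235 ≡ 3 and 8787 ≡ 3 (mod 4), so (235/8787) = −(8787/235).
Reduce top mod 235: now compute (92/235).
Pull out 2^2: since 235 ≡ 3 (mod 8), (2/235) = -1, so (2/235)^2 = +1.
Reciprocity: 23 ≡ 3 and 235 ≡ 3 (mod 4), so (23/235) = −(235/23).
Reduce top mod 23: now compute (5/23).
Reciprocity: 5 ≡ 1 and 23 ≡ 3 (mod 4), so (5/23) = +(23/5).
Reduce top mod 5: now compute (3/5).
Reciprocity: 3 ≡ 3 and 5 ≡ 1 (mod 4), so (3/5) = +(5/3).
Reduce top mod 3: now compute (2/3).
Pull out 2: since 3 ≡ 3 (mod 8), (2/3) = -1.
Reached (1/3) = 1. Collecting the sign flips along the way, the symbol is -1.

-1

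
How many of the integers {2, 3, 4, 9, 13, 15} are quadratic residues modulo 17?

5

(2/17) = +1 → QR.
(3/17) = -1 → non-residue.
(4/17) = +1 → QR.
(9/17) = +1 → QR.
(13/17) = +1 → QR.
(15/17) = +1 → QR.
Total quadratic residues among the 6: 5.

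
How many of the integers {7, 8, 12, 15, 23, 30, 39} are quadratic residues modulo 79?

(7/79) = -1 → non-residue.
(8/79) = +1 → QR.
(12/79) = -1 → non-residue.
(15/79) = -1 → non-residue.
(23/79) = +1 → QR.
(30/79) = -1 → non-residue.
(39/79) = -1 → non-residue.
Total quadratic residues among the 7: 2.

2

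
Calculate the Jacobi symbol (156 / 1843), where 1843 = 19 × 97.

-1

Pull out 2^2: since 1843 ≡ 3 (mod 8), (2/1843) = -1, so (2/1843)^2 = +1.
Reciprocity: 39 ≡ 3 and 1843 ≡ 3 (mod 4), so (39/1843) = −(1843/39).
Reduce top mod 39: now compute (10/39).
Pull out 2: since 39 ≡ 7 (mod 8), (2/39) = +1.
Reciprocity: 5 ≡ 1 and 39 ≡ 3 (mod 4), so (5/39) = +(39/5).
Reduce top mod 5: now compute (4/5).
Pull out 2^2: since 5 ≡ 5 (mod 8), (2/5) = -1, so (2/5)^2 = +1.
Reached (1/5) = 1. Collecting the sign flips along the way, the symbol is -1.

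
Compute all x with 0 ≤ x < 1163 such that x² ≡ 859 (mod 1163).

Since 1163 ≡ 3 (mod 4), a square root of 859 is 859^((1163+1)/4) = 859^291 mod 1163.
Repeated squaring: 859^2≡539, 859^4≡934, 859^8≡106, 859^16≡769, 859^32≡557, 859^64≡891, 859^128≡715, 859^256≡668 (mod 1163).
859^291 = 859^(256+32+2+1) ≡ 962 (mod 1163).
Check: 962² = 925444 ≡ 859 (mod 1163). The two roots are 201 and 962.

201, 962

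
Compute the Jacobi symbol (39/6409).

0

Reciprocity: 39 ≡ 3 and 6409 ≡ 1 (mod 4), so (39/6409) = +(6409/39).
Reduce top mod 39: now compute (13/39).
Reciprocity: 13 ≡ 1 and 39 ≡ 3 (mod 4), so (13/39) = +(39/13).
Reduce top mod 13: now compute (0/13).
Top reduces to 0: gcd > 1, so the symbol is 0.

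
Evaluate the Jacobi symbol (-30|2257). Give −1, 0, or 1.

-1

First reduce: -30 ≡ 2227 (mod 2257).
Reciprocity: 2227 ≡ 3 and 2257 ≡ 1 (mod 4), so (2227/2257) = +(2257/2227).
Reduce top mod 2227: now compute (30/2227).
Pull out 2: since 2227 ≡ 3 (mod 8), (2/2227) = -1.
Reciprocity: 15 ≡ 3 and 2227 ≡ 3 (mod 4), so (15/2227) = −(2227/15).
Reduce top mod 15: now compute (7/15).
Reciprocity: 7 ≡ 3 and 15 ≡ 3 (mod 4), so (7/15) = −(15/7).
Reduce top mod 7: now compute (1/7).
Reached (1/7) = 1. Collecting the sign flips along the way, the symbol is -1.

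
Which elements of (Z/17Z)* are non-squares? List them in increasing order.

Square k = 1,…,8 (k and 17−k give the same square):
1²=1, 2²=4, 3²=9, 4²=16, 5²≡8, 6²≡2, 7²≡15, 8²≡13 (mod 17).
The residues are {1, 2, 4, 8, 9, 13, 15, 16}; the non-residues are the remaining 8 nonzero classes.

3, 5, 6, 7, 10, 11, 12, 14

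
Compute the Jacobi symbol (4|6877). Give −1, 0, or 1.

Pull out 2^2: since 6877 ≡ 5 (mod 8), (2/6877) = -1, so (2/6877)^2 = +1.
Reached (1/6877) = 1. Collecting the sign flips along the way, the symbol is +1.

1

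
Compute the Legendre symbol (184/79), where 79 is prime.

Euler's criterion: (184/79) ≡ 26^39 (mod 79).
26^2 ≡ 44 (mod 79)
26^4 ≡ 40 (mod 79)
26^8 ≡ 20 (mod 79)
26^16 ≡ 5 (mod 79)
26^32 ≡ 25 (mod 79)
26^39 = 26^(32+4+2+1) ≡ 1 (mod 79).
Result is 1, so (184/79) = 1.

1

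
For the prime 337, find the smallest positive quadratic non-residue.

5

(2/337) = +1, so 2 is a residue.
(3/337) = +1, so 3 is a residue.
(4/337) = +1, so 4 is a residue.
(5/337) = −1, so 5 is the smallest positive non-residue mod 337.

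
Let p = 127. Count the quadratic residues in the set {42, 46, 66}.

1

(42/127) = +1 → QR.
(46/127) = -1 → non-residue.
(66/127) = -1 → non-residue.
Total quadratic residues among the 3: 1.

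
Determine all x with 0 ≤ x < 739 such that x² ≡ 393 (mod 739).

100, 639

Since 739 ≡ 3 (mod 4), a square root of 393 is 393^((739+1)/4) = 393^185 mod 739.
Repeated squaring: 393^2≡737, 393^4≡4, 393^8≡16, 393^16≡256, 393^32≡504, 393^64≡539, 393^128≡94 (mod 739).
393^185 = 393^(128+32+16+8+1) ≡ 100 (mod 739).
Check: 100² = 10000 ≡ 393 (mod 739). The two roots are 100 and 639.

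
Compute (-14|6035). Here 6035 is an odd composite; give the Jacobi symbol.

-1

First reduce: -14 ≡ 6021 (mod 6035).
Reciprocity: 6021 ≡ 1 and 6035 ≡ 3 (mod 4), so (6021/6035) = +(6035/6021).
Reduce top mod 6021: now compute (14/6021).
Pull out 2: since 6021 ≡ 5 (mod 8), (2/6021) = -1.
Reciprocity: 7 ≡ 3 and 6021 ≡ 1 (mod 4), so (7/6021) = +(6021/7).
Reduce top mod 7: now compute (1/7).
Reached (1/7) = 1. Collecting the sign flips along the way, the symbol is -1.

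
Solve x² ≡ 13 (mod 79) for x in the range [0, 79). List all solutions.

Since 79 ≡ 3 (mod 4), a square root of 13 is 13^((79+1)/4) = 13^20 mod 79.
Repeated squaring: 13^2≡11, 13^4≡42, 13^8≡26, 13^16≡44 (mod 79).
13^20 = 13^(16+4) ≡ 31 (mod 79).
Check: 31² = 961 ≡ 13 (mod 79). The two roots are 31 and 48.

31, 48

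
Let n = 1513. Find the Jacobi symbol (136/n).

Pull out 2^3: since 1513 ≡ 1 (mod 8), (2/1513) = +1, so (2/1513)^3 = +1.
Reciprocity: 17 ≡ 1 and 1513 ≡ 1 (mod 4), so (17/1513) = +(1513/17).
Reduce top mod 17: now compute (0/17).
Top reduces to 0: gcd > 1, so the symbol is 0.

0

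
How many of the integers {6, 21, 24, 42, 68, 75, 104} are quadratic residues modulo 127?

(6/127) = -1 → non-residue.
(21/127) = +1 → QR.
(24/127) = -1 → non-residue.
(42/127) = +1 → QR.
(68/127) = +1 → QR.
(75/127) = -1 → non-residue.
(104/127) = +1 → QR.
Total quadratic residues among the 7: 4.

4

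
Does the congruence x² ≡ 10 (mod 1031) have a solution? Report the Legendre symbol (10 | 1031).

1

Euler's criterion: (10/1031) ≡ 10^515 (mod 1031).
10^2 ≡ 100 (mod 1031)
10^4 ≡ 721 (mod 1031)
10^8 ≡ 217 (mod 1031)
10^16 ≡ 694 (mod 1031)
10^32 ≡ 159 (mod 1031)
10^64 ≡ 537 (mod 1031)
10^128 ≡ 720 (mod 1031)
10^256 ≡ 838 (mod 1031)
10^512 ≡ 133 (mod 1031)
10^515 = 10^(512+2+1) ≡ 1 (mod 1031).
Result is 1, so (10/1031) = 1.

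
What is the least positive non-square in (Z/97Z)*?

(2/97) = +1, so 2 is a residue.
(3/97) = +1, so 3 is a residue.
(4/97) = +1, so 4 is a residue.
(5/97) = −1, so 5 is the smallest positive non-residue mod 97.

5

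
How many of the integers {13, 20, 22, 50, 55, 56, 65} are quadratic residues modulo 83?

1

(13/83) = -1 → non-residue.
(20/83) = -1 → non-residue.
(22/83) = -1 → non-residue.
(50/83) = -1 → non-residue.
(55/83) = -1 → non-residue.
(56/83) = -1 → non-residue.
(65/83) = +1 → QR.
Total quadratic residues among the 7: 1.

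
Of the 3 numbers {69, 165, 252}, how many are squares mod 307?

(69/307) = +1 → QR.
(165/307) = +1 → QR.
(252/307) = +1 → QR.
Total quadratic residues among the 3: 3.

3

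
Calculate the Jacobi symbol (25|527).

1

Reciprocity: 25 ≡ 1 and 527 ≡ 3 (mod 4), so (25/527) = +(527/25).
Reduce top mod 25: now compute (2/25).
Pull out 2: since 25 ≡ 1 (mod 8), (2/25) = +1.
Reached (1/25) = 1. Collecting the sign flips along the way, the symbol is +1.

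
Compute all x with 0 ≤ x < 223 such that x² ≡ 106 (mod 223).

Since 223 ≡ 3 (mod 4), a square root of 106 is 106^((223+1)/4) = 106^56 mod 223.
Repeated squaring: 106^2≡86, 106^4≡37, 106^8≡31, 106^16≡69, 106^32≡78 (mod 223).
106^56 = 106^(32+16+8) ≡ 38 (mod 223).
Check: 38² = 1444 ≡ 106 (mod 223). The two roots are 38 and 185.

38, 185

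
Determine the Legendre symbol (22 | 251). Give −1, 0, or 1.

1

Pull out 2: since 251 ≡ 3 (mod 8), (2/251) = -1.
Reciprocity: 11 ≡ 3 and 251 ≡ 3 (mod 4), so (11/251) = −(251/11).
Reduce top mod 11: now compute (9/11).
Reciprocity: 9 ≡ 1 and 11 ≡ 3 (mod 4), so (9/11) = +(11/9).
Reduce top mod 9: now compute (2/9).
Pull out 2: since 9 ≡ 1 (mod 8), (2/9) = +1.
Reached (1/9) = 1. Collecting the sign flips along the way, the symbol is +1.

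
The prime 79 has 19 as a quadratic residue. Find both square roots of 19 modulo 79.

Since 79 ≡ 3 (mod 4), a square root of 19 is 19^((79+1)/4) = 19^20 mod 79.
Repeated squaring: 19^2≡45, 19^4≡50, 19^8≡51, 19^16≡73 (mod 79).
19^20 = 19^(16+4) ≡ 16 (mod 79).
Check: 16² = 256 ≡ 19 (mod 79). The two roots are 16 and 63.

16, 63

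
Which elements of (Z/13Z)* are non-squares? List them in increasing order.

2, 5, 6, 7, 8, 11

Square k = 1,…,6 (k and 13−k give the same square):
1²=1, 2²=4, 3²=9, 4²≡3, 5²≡12, 6²≡10 (mod 13).
The residues are {1, 3, 4, 9, 10, 12}; the non-residues are the remaining 6 nonzero classes.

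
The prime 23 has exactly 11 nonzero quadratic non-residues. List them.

Square k = 1,…,11 (k and 23−k give the same square):
1²=1, 2²=4, 3²=9, 4²=16, 5²≡2, 6²≡13, 7²≡3, 8²≡18, 9²≡12, 10²≡8, 11²≡6 (mod 23).
The residues are {1, 2, 3, 4, 6, 8, 9, 12, 13, 16, 18}; the non-residues are the remaining 11 nonzero classes.

5,7,10,11,14,15,17,19,20,21,22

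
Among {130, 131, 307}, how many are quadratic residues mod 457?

(130/457) = +1 → QR.
(131/457) = +1 → QR.
(307/457) = +1 → QR.
Total quadratic residues among the 3: 3.

3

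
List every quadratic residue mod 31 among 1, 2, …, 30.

1,2,4,5,7,8,9,10,14,16,18,19,20,25,28

Square k = 1,…,15 (k and 31−k give the same square):
1²=1, 2²=4, 3²=9, 4²=16, 5²=25, 6²≡5, 7²≡18, 8²≡2, 9²≡19, 10²≡7, 11²≡28, 12²≡20, 13²≡14, 14²≡10, 15²≡8 (mod 31).
So the quadratic residues mod 31 are {1, 2, 4, 5, 7, 8, 9, 10, 14, 16, 18, 19, 20, 25, 28}.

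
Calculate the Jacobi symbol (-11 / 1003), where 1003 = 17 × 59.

First reduce: -11 ≡ 992 (mod 1003).
Pull out 2^5: since 1003 ≡ 3 (mod 8), (2/1003) = -1, so (2/1003)^5 = -1.
Reciprocity: 31 ≡ 3 and 1003 ≡ 3 (mod 4), so (31/1003) = −(1003/31).
Reduce top mod 31: now compute (11/31).
Reciprocity: 11 ≡ 3 and 31 ≡ 3 (mod 4), so (11/31) = −(31/11).
Reduce top mod 11: now compute (9/11).
Reciprocity: 9 ≡ 1 and 11 ≡ 3 (mod 4), so (9/11) = +(11/9).
Reduce top mod 9: now compute (2/9).
Pull out 2: since 9 ≡ 1 (mod 8), (2/9) = +1.
Reached (1/9) = 1. Collecting the sign flips along the way, the symbol is -1.

-1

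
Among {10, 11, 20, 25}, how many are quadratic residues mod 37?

(10/37) = +1 → QR.
(11/37) = +1 → QR.
(20/37) = -1 → non-residue.
(25/37) = +1 → QR.
Total quadratic residues among the 4: 3.

3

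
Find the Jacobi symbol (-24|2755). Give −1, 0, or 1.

First reduce: -24 ≡ 2731 (mod 2755).
Reciprocity: 2731 ≡ 3 and 2755 ≡ 3 (mod 4), so (2731/2755) = −(2755/2731).
Reduce top mod 2731: now compute (24/2731).
Pull out 2^3: since 2731 ≡ 3 (mod 8), (2/2731) = -1, so (2/2731)^3 = -1.
Reciprocity: 3 ≡ 3 and 2731 ≡ 3 (mod 4), so (3/2731) = −(2731/3).
Reduce top mod 3: now compute (1/3).
Reached (1/3) = 1. Collecting the sign flips along the way, the symbol is -1.

-1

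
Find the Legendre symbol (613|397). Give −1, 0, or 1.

-1

First reduce: 613 ≡ 216 (mod 397).
Pull out 2^3: since 397 ≡ 5 (mod 8), (2/397) = -1, so (2/397)^3 = -1.
Reciprocity: 27 ≡ 3 and 397 ≡ 1 (mod 4), so (27/397) = +(397/27).
Reduce top mod 27: now compute (19/27).
Reciprocity: 19 ≡ 3 and 27 ≡ 3 (mod 4), so (19/27) = −(27/19).
Reduce top mod 19: now compute (8/19).
Pull out 2^3: since 19 ≡ 3 (mod 8), (2/19) = -1, so (2/19)^3 = -1.
Reached (1/19) = 1. Collecting the sign flips along the way, the symbol is -1.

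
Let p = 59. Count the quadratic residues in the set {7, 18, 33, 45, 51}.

(7/59) = +1 → QR.
(18/59) = -1 → non-residue.
(33/59) = -1 → non-residue.
(45/59) = +1 → QR.
(51/59) = +1 → QR.
Total quadratic residues among the 5: 3.

3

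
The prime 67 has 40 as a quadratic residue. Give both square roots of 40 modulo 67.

Since 67 ≡ 3 (mod 4), a square root of 40 is 40^((67+1)/4) = 40^17 mod 67.
Repeated squaring: 40^2≡59, 40^4≡64, 40^8≡9, 40^16≡14 (mod 67).
40^17 = 40^(16+1) ≡ 24 (mod 67).
Check: 24² = 576 ≡ 40 (mod 67). The two roots are 24 and 43.

24, 43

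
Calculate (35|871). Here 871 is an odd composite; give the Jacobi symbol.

Reciprocity: 35 ≡ 3 and 871 ≡ 3 (mod 4), so (35/871) = −(871/35).
Reduce top mod 35: now compute (31/35).
Reciprocity: 31 ≡ 3 and 35 ≡ 3 (mod 4), so (31/35) = −(35/31).
Reduce top mod 31: now compute (4/31).
Pull out 2^2: since 31 ≡ 7 (mod 8), (2/31) = +1, so (2/31)^2 = +1.
Reached (1/31) = 1. Collecting the sign flips along the way, the symbol is +1.

1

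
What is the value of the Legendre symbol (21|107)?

Reciprocity: 21 ≡ 1 and 107 ≡ 3 (mod 4), so (21/107) = +(107/21).
Reduce top mod 21: now compute (2/21).
Pull out 2: since 21 ≡ 5 (mod 8), (2/21) = -1.
Reached (1/21) = 1. Collecting the sign flips along the way, the symbol is -1.

-1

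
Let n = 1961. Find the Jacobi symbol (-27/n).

First reduce: -27 ≡ 1934 (mod 1961).
Pull out 2: since 1961 ≡ 1 (mod 8), (2/1961) = +1.
Reciprocity: 967 ≡ 3 and 1961 ≡ 1 (mod 4), so (967/1961) = +(1961/967).
Reduce top mod 967: now compute (27/967).
Reciprocity: 27 ≡ 3 and 967 ≡ 3 (mod 4), so (27/967) = −(967/27).
Reduce top mod 27: now compute (22/27).
Pull out 2: since 27 ≡ 3 (mod 8), (2/27) = -1.
Reciprocity: 11 ≡ 3 and 27 ≡ 3 (mod 4), so (11/27) = −(27/11).
Reduce top mod 11: now compute (5/11).
Reciprocity: 5 ≡ 1 and 11 ≡ 3 (mod 4), so (5/11) = +(11/5).
Reduce top mod 5: now compute (1/5).
Reached (1/5) = 1. Collecting the sign flips along the way, the symbol is -1.

-1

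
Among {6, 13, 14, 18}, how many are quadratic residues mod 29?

(6/29) = +1 → QR.
(13/29) = +1 → QR.
(14/29) = -1 → non-residue.
(18/29) = -1 → non-residue.
Total quadratic residues among the 4: 2.

2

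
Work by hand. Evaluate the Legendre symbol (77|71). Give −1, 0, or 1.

Euler's criterion: (77/71) ≡ 6^35 (mod 71).
6^2 ≡ 36 (mod 71)
6^4 ≡ 18 (mod 71)
6^8 ≡ 40 (mod 71)
6^16 ≡ 38 (mod 71)
6^32 ≡ 24 (mod 71)
6^35 = 6^(32+2+1) ≡ 1 (mod 71).
Result is 1, so (77/71) = 1.

1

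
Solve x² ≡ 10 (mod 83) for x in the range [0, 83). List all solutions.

Since 83 ≡ 3 (mod 4), a square root of 10 is 10^((83+1)/4) = 10^21 mod 83.
Repeated squaring: 10^2≡17, 10^4≡40, 10^8≡23, 10^16≡31 (mod 83).
10^21 = 10^(16+4+1) ≡ 33 (mod 83).
Check: 33² = 1089 ≡ 10 (mod 83). The two roots are 33 and 50.

33, 50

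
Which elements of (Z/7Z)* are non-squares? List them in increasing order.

3, 5, 6

Square k = 1,…,3 (k and 7−k give the same square):
1²=1, 2²=4, 3²≡2 (mod 7).
The residues are {1, 2, 4}; the non-residues are the remaining 3 nonzero classes.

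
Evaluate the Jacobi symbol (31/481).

Reciprocity: 31 ≡ 3 and 481 ≡ 1 (mod 4), so (31/481) = +(481/31).
Reduce top mod 31: now compute (16/31).
Pull out 2^4: since 31 ≡ 7 (mod 8), (2/31) = +1, so (2/31)^4 = +1.
Reached (1/31) = 1. Collecting the sign flips along the way, the symbol is +1.

1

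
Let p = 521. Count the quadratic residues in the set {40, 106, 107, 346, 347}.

(40/521) = +1 → QR.
(106/521) = +1 → QR.
(107/521) = -1 → non-residue.
(346/521) = -1 → non-residue.
(347/521) = -1 → non-residue.
Total quadratic residues among the 5: 2.

2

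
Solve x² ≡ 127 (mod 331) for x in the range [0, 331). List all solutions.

69, 262

Since 331 ≡ 3 (mod 4), a square root of 127 is 127^((331+1)/4) = 127^83 mod 331.
Repeated squaring: 127^2≡241, 127^4≡156, 127^8≡173, 127^16≡139, 127^32≡123, 127^64≡234 (mod 331).
127^83 = 127^(64+16+2+1) ≡ 69 (mod 331).
Check: 69² = 4761 ≡ 127 (mod 331). The two roots are 69 and 262.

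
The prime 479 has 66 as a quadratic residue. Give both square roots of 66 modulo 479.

Since 479 ≡ 3 (mod 4), a square root of 66 is 66^((479+1)/4) = 66^120 mod 479.
Repeated squaring: 66^2≡45, 66^4≡109, 66^8≡385, 66^16≡214, 66^32≡291, 66^64≡377 (mod 479).
66^120 = 66^(64+32+16+8) ≡ 32 (mod 479).
Check: 32² = 1024 ≡ 66 (mod 479). The two roots are 32 and 447.

32, 447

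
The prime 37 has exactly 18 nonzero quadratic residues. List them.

1,3,4,7,9,10,11,12,16,21,25,26,27,28,30,33,34,36

Square k = 1,…,18 (k and 37−k give the same square):
1²=1, 2²=4, 3²=9, 4²=16, 5²=25, 6²=36, 7²≡12, 8²≡27, 9²≡7, 10²≡26, 11²≡10, 12²≡33, 13²≡21, 14²≡11, 15²≡3, 16²≡34, 17²≡30, 18²≡28 (mod 37).
So the quadratic residues mod 37 are {1, 3, 4, 7, 9, 10, 11, 12, 16, 21, 25, 26, 27, 28, 30, 33, 34, 36}.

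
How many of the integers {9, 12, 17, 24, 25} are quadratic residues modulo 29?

3

(9/29) = +1 → QR.
(12/29) = -1 → non-residue.
(17/29) = -1 → non-residue.
(24/29) = +1 → QR.
(25/29) = +1 → QR.
Total quadratic residues among the 5: 3.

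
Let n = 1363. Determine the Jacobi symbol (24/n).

Pull out 2^3: since 1363 ≡ 3 (mod 8), (2/1363) = -1, so (2/1363)^3 = -1.
Reciprocity: 3 ≡ 3 and 1363 ≡ 3 (mod 4), so (3/1363) = −(1363/3).
Reduce top mod 3: now compute (1/3).
Reached (1/3) = 1. Collecting the sign flips along the way, the symbol is +1.

1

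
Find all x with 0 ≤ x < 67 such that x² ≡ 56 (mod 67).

Since 67 ≡ 3 (mod 4), a square root of 56 is 56^((67+1)/4) = 56^17 mod 67.
Repeated squaring: 56^2≡54, 56^4≡35, 56^8≡19, 56^16≡26 (mod 67).
56^17 = 56^(16+1) ≡ 49 (mod 67).
Check: 49² = 2401 ≡ 56 (mod 67). The two roots are 18 and 49.

18, 49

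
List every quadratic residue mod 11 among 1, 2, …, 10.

Square k = 1,…,5 (k and 11−k give the same square):
1²=1, 2²=4, 3²=9, 4²≡5, 5²≡3 (mod 11).
So the quadratic residues mod 11 are {1, 3, 4, 5, 9}.

1 3 4 5 9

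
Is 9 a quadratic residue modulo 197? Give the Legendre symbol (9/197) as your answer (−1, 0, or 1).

Reciprocity: 9 ≡ 1 and 197 ≡ 1 (mod 4), so (9/197) = +(197/9).
Reduce top mod 9: now compute (8/9).
Pull out 2^3: since 9 ≡ 1 (mod 8), (2/9) = +1, so (2/9)^3 = +1.
Reached (1/9) = 1. Collecting the sign flips along the way, the symbol is +1.

1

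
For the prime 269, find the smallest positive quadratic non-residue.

(2/269) = −1, so 2 is the smallest positive non-residue mod 269.

2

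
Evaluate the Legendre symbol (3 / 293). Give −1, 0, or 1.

Euler's criterion: (3/293) ≡ 3^146 (mod 293).
3^2 ≡ 9 (mod 293)
3^4 ≡ 81 (mod 293)
3^8 ≡ 115 (mod 293)
3^16 ≡ 40 (mod 293)
3^32 ≡ 135 (mod 293)
3^64 ≡ 59 (mod 293)
3^128 ≡ 258 (mod 293)
3^146 = 3^(128+16+2) ≡ 292 (mod 293).
Result is 292 ≡ −1, so (3/293) = −1.

-1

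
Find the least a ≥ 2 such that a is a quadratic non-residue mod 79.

(2/79) = +1, so 2 is a residue.
(3/79) = −1, so 3 is the smallest positive non-residue mod 79.

3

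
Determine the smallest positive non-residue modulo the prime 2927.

(2/2927) = +1, so 2 is a residue.
(3/2927) = +1, so 3 is a residue.
(4/2927) = +1, so 4 is a residue.
(5/2927) = −1, so 5 is the smallest positive non-residue mod 2927.

5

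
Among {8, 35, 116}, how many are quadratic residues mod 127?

(8/127) = +1 → QR.
(35/127) = +1 → QR.
(116/127) = -1 → non-residue.
Total quadratic residues among the 3: 2.

2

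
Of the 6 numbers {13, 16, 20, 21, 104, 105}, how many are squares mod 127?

4

(13/127) = +1 → QR.
(16/127) = +1 → QR.
(20/127) = -1 → non-residue.
(21/127) = +1 → QR.
(104/127) = +1 → QR.
(105/127) = -1 → non-residue.
Total quadratic residues among the 6: 4.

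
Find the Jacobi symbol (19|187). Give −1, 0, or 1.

-1

Reciprocity: 19 ≡ 3 and 187 ≡ 3 (mod 4), so (19/187) = −(187/19).
Reduce top mod 19: now compute (16/19).
Pull out 2^4: since 19 ≡ 3 (mod 8), (2/19) = -1, so (2/19)^4 = +1.
Reached (1/19) = 1. Collecting the sign flips along the way, the symbol is -1.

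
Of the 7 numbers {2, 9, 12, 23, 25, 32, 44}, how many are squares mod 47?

5

(2/47) = +1 → QR.
(9/47) = +1 → QR.
(12/47) = +1 → QR.
(23/47) = -1 → non-residue.
(25/47) = +1 → QR.
(32/47) = +1 → QR.
(44/47) = -1 → non-residue.
Total quadratic residues among the 7: 5.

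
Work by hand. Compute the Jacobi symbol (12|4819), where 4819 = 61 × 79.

-1

Pull out 2^2: since 4819 ≡ 3 (mod 8), (2/4819) = -1, so (2/4819)^2 = +1.
Reciprocity: 3 ≡ 3 and 4819 ≡ 3 (mod 4), so (3/4819) = −(4819/3).
Reduce top mod 3: now compute (1/3).
Reached (1/3) = 1. Collecting the sign flips along the way, the symbol is -1.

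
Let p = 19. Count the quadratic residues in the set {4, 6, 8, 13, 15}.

2

(4/19) = +1 → QR.
(6/19) = +1 → QR.
(8/19) = -1 → non-residue.
(13/19) = -1 → non-residue.
(15/19) = -1 → non-residue.
Total quadratic residues among the 5: 2.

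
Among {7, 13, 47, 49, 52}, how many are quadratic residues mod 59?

2

(7/59) = +1 → QR.
(13/59) = -1 → non-residue.
(47/59) = -1 → non-residue.
(49/59) = +1 → QR.
(52/59) = -1 → non-residue.
Total quadratic residues among the 5: 2.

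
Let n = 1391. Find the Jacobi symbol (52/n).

Pull out 2^2: since 1391 ≡ 7 (mod 8), (2/1391) = +1, so (2/1391)^2 = +1.
Reciprocity: 13 ≡ 1 and 1391 ≡ 3 (mod 4), so (13/1391) = +(1391/13).
Reduce top mod 13: now compute (0/13).
Top reduces to 0: gcd > 1, so the symbol is 0.

0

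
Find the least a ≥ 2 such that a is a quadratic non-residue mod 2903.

(2/2903) = +1, so 2 is a residue.
(3/2903) = +1, so 3 is a residue.
(4/2903) = +1, so 4 is a residue.
(5/2903) = −1, so 5 is the smallest positive non-residue mod 2903.

5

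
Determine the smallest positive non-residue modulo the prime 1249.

7

(2/1249) = +1, so 2 is a residue.
(3/1249) = +1, so 3 is a residue.
(4/1249) = +1, so 4 is a residue.
(5/1249) = +1, so 5 is a residue.
(6/1249) = +1, so 6 is a residue.
(7/1249) = −1, so 7 is the smallest positive non-residue mod 1249.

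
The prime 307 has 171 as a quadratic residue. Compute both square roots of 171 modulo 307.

Since 307 ≡ 3 (mod 4), a square root of 171 is 171^((307+1)/4) = 171^77 mod 307.
Repeated squaring: 171^2≡76, 171^4≡250, 171^8≡179, 171^16≡113, 171^32≡182, 171^64≡275 (mod 307).
171^77 = 171^(64+8+4+1) ≡ 103 (mod 307).
Check: 103² = 10609 ≡ 171 (mod 307). The two roots are 103 and 204.

103, 204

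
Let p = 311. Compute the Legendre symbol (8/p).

Pull out 2^3: since 311 ≡ 7 (mod 8), (2/311) = +1, so (2/311)^3 = +1.
Reached (1/311) = 1. Collecting the sign flips along the way, the symbol is +1.

1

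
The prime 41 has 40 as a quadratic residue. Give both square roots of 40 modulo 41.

41 ≡ 1 (mod 4), so we find a root by search.
Trying successive values, 9² = 81 ≡ 40 (mod 41). The other root is 41 − 9 = 32.

9, 32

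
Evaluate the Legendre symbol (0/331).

Top reduces to 0: gcd > 1, so the symbol is 0.

0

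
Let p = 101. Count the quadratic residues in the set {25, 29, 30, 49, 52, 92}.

(25/101) = +1 → QR.
(29/101) = -1 → non-residue.
(30/101) = +1 → QR.
(49/101) = +1 → QR.
(52/101) = +1 → QR.
(92/101) = +1 → QR.
Total quadratic residues among the 6: 5.

5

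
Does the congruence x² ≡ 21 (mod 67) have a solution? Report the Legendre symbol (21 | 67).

Reciprocity: 21 ≡ 1 and 67 ≡ 3 (mod 4), so (21/67) = +(67/21).
Reduce top mod 21: now compute (4/21).
Pull out 2^2: since 21 ≡ 5 (mod 8), (2/21) = -1, so (2/21)^2 = +1.
Reached (1/21) = 1. Collecting the sign flips along the way, the symbol is +1.

1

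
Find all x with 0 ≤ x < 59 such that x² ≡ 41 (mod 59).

Since 59 ≡ 3 (mod 4), a square root of 41 is 41^((59+1)/4) = 41^15 mod 59.
Repeated squaring: 41^2≡29, 41^4≡15, 41^8≡48 (mod 59).
41^15 = 41^(8+4+2+1) ≡ 49 (mod 59).
Check: 49² = 2401 ≡ 41 (mod 59). The two roots are 10 and 49.

10, 49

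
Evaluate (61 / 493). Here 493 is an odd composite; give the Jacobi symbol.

1

Reciprocity: 61 ≡ 1 and 493 ≡ 1 (mod 4), so (61/493) = +(493/61).
Reduce top mod 61: now compute (5/61).
Reciprocity: 5 ≡ 1 and 61 ≡ 1 (mod 4), so (5/61) = +(61/5).
Reduce top mod 5: now compute (1/5).
Reached (1/5) = 1. Collecting the sign flips along the way, the symbol is +1.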